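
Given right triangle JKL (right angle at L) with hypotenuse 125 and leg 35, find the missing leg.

KL = sqrt(125^2 - 35^2) = sqrt(14400) = 120

120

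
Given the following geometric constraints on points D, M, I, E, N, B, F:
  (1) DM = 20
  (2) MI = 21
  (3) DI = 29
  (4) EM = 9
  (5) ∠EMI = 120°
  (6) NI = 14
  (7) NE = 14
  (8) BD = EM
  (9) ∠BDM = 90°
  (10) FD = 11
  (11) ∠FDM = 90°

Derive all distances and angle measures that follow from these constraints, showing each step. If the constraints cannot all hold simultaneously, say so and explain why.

The constraints are consistent.

From the given relations:
  BD = EM = 9

Step 1: From MD = 20, DB = 9, and ∠MDB = 90°, by the law of cosines:
  MB² = MD² + DB² - 2·MD·DB·cos(90°) = 400 + 81 - 0 = 481
  MB ≈ 21.93

Step 2: From MD = 20, DF = 11, and ∠MDF = 90°, by the law of cosines:
  MF² = MD² + DF² - 2·MD·DF·cos(90°) = 400 + 121 - 0 = 521
  MF ≈ 22.83

Step 3: From IM = 21, ME = 9, and ∠IME = 120°, by the law of cosines:
  IE² = IM² + ME² - 2·IM·ME·cos(120°) = 441 + 81 + 189 = 711
  IE = 3·√79

Step 4: From DI = 29, DM = 20, IM = 21, by the inverse law of cosines:
  cos(∠IDM) = (DI² + DM² - IM²) / (2·DI·DM)
  ∠IDM = 46.4°

Step 5: From MD = 20, MI = 21, DI = 29, by the inverse law of cosines:
  cos(∠DMI) = (MD² + MI² - DI²) / (2·MD·MI)
  ∠DMI = 90°

Step 6: From ID = 29, IM = 21, DM = 20, by the inverse law of cosines:
  cos(∠DIM) = (ID² + IM² - DM²) / (2·ID·IM)
  ∠DIM = 43.6°

Step 7: From MB = 21.93, MD = 20, BD = 9, by the inverse law of cosines:
  cos(∠BMD) = (MB² + MD² - BD²) / (2·MB·MD)
  ∠BMD = 24.23°

Step 8: From MD = 20, MF = 22.83, DF = 11, by the inverse law of cosines:
  cos(∠DMF) = (MD² + MF² - DF²) / (2·MD·MF)
  ∠DMF = 28.81°

Step 9: From IE = 3·√79, IM = 21, EM = 9, by the inverse law of cosines:
  cos(∠EIM) = (IE² + IM² - EM²) / (2·IE·IM)
  ∠EIM = 17°

Step 10: From IE = 3·√79, IN = 14, EN = 14, by the inverse law of cosines:
  cos(∠EIN) = (IE² + IN² - EN²) / (2·IE·IN)
  ∠EIN = 17.77°

Step 11: From EI = 3·√79, EM = 9, IM = 21, by the inverse law of cosines:
  cos(∠IEM) = (EI² + EM² - IM²) / (2·EI·EM)
  ∠IEM = 43°

Step 12: From EI = 3·√79, EN = 14, IN = 14, by the inverse law of cosines:
  cos(∠IEN) = (EI² + EN² - IN²) / (2·EI·EN)
  ∠IEN = 17.77°

Step 13: From NE = 14, NI = 14, EI = 3·√79, by the inverse law of cosines:
  cos(∠ENI) = (NE² + NI² - EI²) / (2·NE·NI)
  ∠ENI = 144.47°

Step 14: From BD = 9, BM = 21.93, DM = 20, by the inverse law of cosines:
  cos(∠DBM) = (BD² + BM² - DM²) / (2·BD·BM)
  ∠DBM = 65.77°

Step 15: From FD = 11, FM = 22.83, DM = 20, by the inverse law of cosines:
  cos(∠DFM) = (FD² + FM² - DM²) / (2·FD·FM)
  ∠DFM = 61.19°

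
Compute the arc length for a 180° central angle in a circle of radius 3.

The full circumference is 2πr = 2π(3) = 6*pi.
The arc spans 180° out of 360°, which is a fraction of 1/2.
Arc length = 6*pi × 1/2 = 3*pi.

3*pi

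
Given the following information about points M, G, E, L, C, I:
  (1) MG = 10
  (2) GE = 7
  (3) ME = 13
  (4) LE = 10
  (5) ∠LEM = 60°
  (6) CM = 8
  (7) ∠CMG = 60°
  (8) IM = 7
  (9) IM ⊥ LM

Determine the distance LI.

Step 1: By the law of cosines on triangle LEM: LM² = 10² + 13² − 2·10·13·cos(60°) = 139, so LM = √139.
Step 2: By the law of cosines on triangle LMI: LI² = √139² + 7² − 2·√139·7·cos(90°) = 188, so LI = 2·√47.

Therefore, the length of LI = 2·√47.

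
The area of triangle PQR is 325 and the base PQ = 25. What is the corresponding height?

Rearranging the area formula Area = (1/2) * base * height:
height = 2 * Area / base = 2 * 325 / 25 = 26.

26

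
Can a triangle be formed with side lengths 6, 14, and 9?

Check all three triangle inequalities:
6 + 14 = 20 > 9 ✓
6 + 9 = 15 > 14 ✓
14 + 9 = 23 > 6 ✓
All conditions hold, so these sides form a valid triangle.

Yes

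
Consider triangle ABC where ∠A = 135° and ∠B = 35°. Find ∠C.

Let angle C = x. Then 135 + 35 + x = 180.
x = 180 - 170 = 10 degrees.

10 degrees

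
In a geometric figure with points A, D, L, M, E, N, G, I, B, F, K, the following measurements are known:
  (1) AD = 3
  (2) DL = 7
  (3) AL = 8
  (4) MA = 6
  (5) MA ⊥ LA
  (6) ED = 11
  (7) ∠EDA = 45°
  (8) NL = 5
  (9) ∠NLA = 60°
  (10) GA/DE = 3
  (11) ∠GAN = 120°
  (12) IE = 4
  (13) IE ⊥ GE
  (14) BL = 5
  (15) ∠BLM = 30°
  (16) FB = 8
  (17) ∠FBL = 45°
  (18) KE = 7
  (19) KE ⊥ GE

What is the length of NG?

From the given relations: GA = 3·DE = 3·11 = 33.
Step 1: By the law of cosines on triangle NLA: NA² = 5² + 8² − 2·5·8·cos(60°) = 49, so NA = 7.
Step 2: By the law of cosines on triangle NAG: NG² = 7² + 33² − 2·7·33·cos(120°) = 1369, so NG = 37.

Therefore, the length of NG = 37.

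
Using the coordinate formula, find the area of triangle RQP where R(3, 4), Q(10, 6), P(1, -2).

Shoelace: Area = (1/2)|3(6--2) + 10(-2-4) + 1(4-6)| = (1/2)(38) = 19

19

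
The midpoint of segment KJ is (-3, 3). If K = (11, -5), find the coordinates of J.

Using the midpoint formula: M = ((x1 + x2)/2, (y1 + y2)/2)
We know M = (-3, 3) and K = (11, -5)
For x: -3 = (11 + x2)/2, so x2 = 2*-3 - 11 = -17
For y: 3 = (-5 + y2)/2, so y2 = 2*3 - -5 = 11
J = (-17, 11)

(-17, 11)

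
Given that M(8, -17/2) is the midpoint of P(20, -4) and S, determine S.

Using the midpoint formula: M = ((x1 + x2)/2, (y1 + y2)/2)
We know M = (8, -17/2) and P = (20, -4)
For x: 8 = (20 + x2)/2, so x2 = 2*8 - 20 = -4
For y: -17/2 = (-4 + y2)/2, so y2 = 2*-17/2 - -4 = -13
S = (-4, -13)

(-4, -13)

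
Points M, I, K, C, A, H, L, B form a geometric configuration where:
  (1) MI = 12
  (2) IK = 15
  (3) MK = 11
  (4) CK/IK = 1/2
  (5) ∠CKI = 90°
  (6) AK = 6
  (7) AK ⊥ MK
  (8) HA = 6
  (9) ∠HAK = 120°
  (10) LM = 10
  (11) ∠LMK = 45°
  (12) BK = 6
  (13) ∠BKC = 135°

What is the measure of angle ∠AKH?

Step 1: By the law of cosines on triangle KAH: KH² = 6² + 6² − 2·6·6·cos(120°) = 108, so KH = 6·√3.
Step 2: By the inverse law of cosines on triangle AKH: cos(∠AKH) = (6² + (6·√3)² − 6²) / (2·6·6·√3) = 108/124.71 = 0.866, so ∠AKH = 30°.

Therefore, the measure of angle ∠AKH = 30°.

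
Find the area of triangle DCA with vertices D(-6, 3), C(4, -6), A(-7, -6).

The Shoelace formula computes the area from vertex coordinates by summing cross products.
For vertices (-6,3), (4,-6), (-7,-6):
Signed sum = -6*-6 - 4*3 + 4*-6 - -7*-6 + -7*3 - -6*-6
= 24 + -66 + -57 = -99
Area = (1/2)|-99| = 99/2.

99/2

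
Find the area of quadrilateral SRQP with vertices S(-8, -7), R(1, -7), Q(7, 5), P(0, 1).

The Shoelace formula works by pairing each vertex with the next (cycling back to the first).
For each pair, compute x_i*y_(i+1) - x_(i+1)*y_i:
  (-8*-7 - 1*-7) = 63
  (1*5 - 7*-7) = 54
  (7*1 - 0*5) = 7
  (0*-7 - -8*1) = 8
Taking half the absolute value of the total: Area = (1/2)(132) = 66.

66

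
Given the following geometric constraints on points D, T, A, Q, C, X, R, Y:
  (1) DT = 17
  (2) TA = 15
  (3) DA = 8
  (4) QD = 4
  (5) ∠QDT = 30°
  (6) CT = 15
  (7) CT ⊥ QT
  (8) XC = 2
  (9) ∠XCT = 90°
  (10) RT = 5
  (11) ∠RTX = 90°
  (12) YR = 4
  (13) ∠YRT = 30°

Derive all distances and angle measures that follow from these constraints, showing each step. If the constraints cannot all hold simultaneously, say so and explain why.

The constraints are consistent.

Step 1: From TD = 17, DQ = 4, and ∠TDQ = 30°, by the law of cosines:
  TQ² = TD² + DQ² - 2·TD·DQ·cos(30°) = 289 + 16 - 117.8 = 187.2
  TQ ≈ 13.68

Step 2: From TC = 15, CX = 2, and ∠TCX = 90°, by the law of cosines:
  TX² = TC² + CX² - 2·TC·CX·cos(90°) = 225 + 4 - 0 = 229
  TX ≈ 15.13

Step 3: From TR = 5, RY = 4, and ∠TRY = 30°, by the law of cosines:
  TY² = TR² + RY² - 2·TR·RY·cos(30°) = 25 + 16 - 34.64 = 6.359
  TY ≈ 2.52

Step 4: From DA = 8, DT = 17, AT = 15, by the inverse law of cosines:
  cos(∠ADT) = (DA² + DT² - AT²) / (2·DA·DT)
  ∠ADT = 61.93°

Step 5: From TA = 15, TD = 17, AD = 8, by the inverse law of cosines:
  cos(∠ATD) = (TA² + TD² - AD²) / (2·TA·TD)
  ∠ATD = 28.07°

Step 6: From AD = 8, AT = 15, DT = 17, by the inverse law of cosines:
  cos(∠DAT) = (AD² + AT² - DT²) / (2·AD·AT)
  ∠DAT = 90°

Step 7: From QT = 13.68, TC = 15, and ∠QTC = 90°, by the law of cosines:
  QC² = QT² + TC² - 2·QT·TC·cos(90°) = 187.2 + 225 - 0 = 412.2
  QC ≈ 20.3

Step 8: From XT = 15.13, TR = 5, and ∠XTR = 90°, by the law of cosines:
  XR² = XT² + TR² - 2·XT·TR·cos(90°) = 229 + 25 - 0 = 254
  XR ≈ 15.94

Step 9: From TC = 15, TX = 15.13, CX = 2, by the inverse law of cosines:
  cos(∠CTX) = (TC² + TX² - CX²) / (2·TC·TX)
  ∠CTX = 7.59°

Step 10: From TD = 17, TQ = 13.68, DQ = 4, by the inverse law of cosines:
  cos(∠DTQ) = (TD² + TQ² - DQ²) / (2·TD·TQ)
  ∠DTQ = 8.4°

Step 11: From TR = 5, TY = 2.52, RY = 4, by the inverse law of cosines:
  cos(∠RTY) = (TR² + TY² - RY²) / (2·TR·TY)
  ∠RTY = 52.48°

Step 12: From QD = 4, QT = 13.68, DT = 17, by the inverse law of cosines:
  cos(∠DQT) = (QD² + QT² - DT²) / (2·QD·QT)
  ∠DQT = 141.6°

Step 13: From XC = 2, XT = 15.13, CT = 15, by the inverse law of cosines:
  cos(∠CXT) = (XC² + XT² - CT²) / (2·XC·XT)
  ∠CXT = 82.41°

Step 14: From YR = 4, YT = 2.52, RT = 5, by the inverse law of cosines:
  cos(∠RYT) = (YR² + YT² - RT²) / (2·YR·YT)
  ∠RYT = 97.52°

Step 15: From QC = 20.3, QT = 13.68, CT = 15, by the inverse law of cosines:
  cos(∠CQT) = (QC² + QT² - CT²) / (2·QC·QT)
  ∠CQT = 47.63°

Step 16: From CQ = 20.3, CT = 15, QT = 13.68, by the inverse law of cosines:
  cos(∠QCT) = (CQ² + CT² - QT²) / (2·CQ·CT)
  ∠QCT = 42.37°

Step 17: From XR = 15.94, XT = 15.13, RT = 5, by the inverse law of cosines:
  cos(∠RXT) = (XR² + XT² - RT²) / (2·XR·XT)
  ∠RXT = 18.28°

Step 18: From RT = 5, RX = 15.94, TX = 15.13, by the inverse law of cosines:
  cos(∠TRX) = (RT² + RX² - TX²) / (2·RT·RX)
  ∠TRX = 71.72°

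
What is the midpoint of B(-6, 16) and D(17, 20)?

The midpoint is the point halfway along the segment.
Move half the horizontal distance: -6 + (17 - -6)/2 = -6 + 23/2 = 11/2
Move half the vertical distance: 16 + (20 - 16)/2 = 16 + 4/2 = 18
Midpoint = (11/2, 18)

(11/2, 18)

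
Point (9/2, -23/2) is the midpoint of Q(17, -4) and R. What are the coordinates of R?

Using the midpoint formula: M = ((x1 + x2)/2, (y1 + y2)/2)
We know M = (9/2, -23/2) and Q = (17, -4)
For x: 9/2 = (17 + x2)/2, so x2 = 2*9/2 - 17 = -8
For y: -23/2 = (-4 + y2)/2, so y2 = 2*-23/2 - -4 = -19
R = (-8, -19)

(-8, -19)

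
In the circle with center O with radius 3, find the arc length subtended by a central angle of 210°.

Arc length = 2πr × θ/360
= 2π × 3 × 7/12
= 7*pi/2

7*pi/2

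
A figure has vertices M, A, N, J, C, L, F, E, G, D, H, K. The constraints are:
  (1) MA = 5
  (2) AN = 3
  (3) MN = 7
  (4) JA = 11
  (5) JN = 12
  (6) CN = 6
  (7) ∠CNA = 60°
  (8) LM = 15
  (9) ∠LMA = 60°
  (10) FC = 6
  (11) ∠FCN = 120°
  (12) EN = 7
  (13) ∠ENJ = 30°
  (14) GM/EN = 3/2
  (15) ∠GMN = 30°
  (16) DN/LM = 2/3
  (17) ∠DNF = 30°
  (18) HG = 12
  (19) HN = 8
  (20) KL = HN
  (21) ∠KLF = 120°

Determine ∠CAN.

Step 1: By the law of cosines on triangle ANC: AC² = 3² + 6² − 2·3·6·cos(60°) = 27, so AC = 3·√3.
Step 2: By the inverse law of cosines on triangle CAN: cos(∠CAN) = ((3·√3)² + 3² − 6²) / (2·3·√3·3) = 0/31.18 = 0, so ∠CAN = 90°.

Therefore, the measure of angle ∠CAN = 90°.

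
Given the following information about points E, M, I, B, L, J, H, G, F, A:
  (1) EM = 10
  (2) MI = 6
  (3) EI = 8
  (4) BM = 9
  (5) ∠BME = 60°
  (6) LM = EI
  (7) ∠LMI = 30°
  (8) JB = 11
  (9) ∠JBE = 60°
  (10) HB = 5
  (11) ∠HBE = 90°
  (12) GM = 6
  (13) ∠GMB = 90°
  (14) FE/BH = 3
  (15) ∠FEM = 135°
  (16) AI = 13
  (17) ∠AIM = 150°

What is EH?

Step 1: By the law of cosines on triangle BME: BE² = 9² + 10² − 2·9·10·cos(60°) = 91, so BE = √91.
Step 2: By the law of cosines on triangle EBH: EH² = √91² + 5² − 2·√91·5·cos(90°) = 116, so EH = 2·√29.

Therefore, the length of EH = 2·√29.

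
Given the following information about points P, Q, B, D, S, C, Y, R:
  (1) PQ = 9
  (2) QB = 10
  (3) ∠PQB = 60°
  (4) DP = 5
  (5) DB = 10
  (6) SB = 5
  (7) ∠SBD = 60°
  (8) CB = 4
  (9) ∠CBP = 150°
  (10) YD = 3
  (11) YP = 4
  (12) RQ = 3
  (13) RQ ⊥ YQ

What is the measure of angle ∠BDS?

Step 1: By the law of cosines on triangle DBS: DS² = 10² + 5² − 2·10·5·cos(60°) = 75, so DS = 5·√3.
Step 2: By the inverse law of cosines on triangle BDS: cos(∠BDS) = (10² + (5·√3)² − 5²) / (2·10·5·√3) = 150/173.21 = 0.866, so ∠BDS = 30°.

Therefore, the measure of angle ∠BDS = 30°.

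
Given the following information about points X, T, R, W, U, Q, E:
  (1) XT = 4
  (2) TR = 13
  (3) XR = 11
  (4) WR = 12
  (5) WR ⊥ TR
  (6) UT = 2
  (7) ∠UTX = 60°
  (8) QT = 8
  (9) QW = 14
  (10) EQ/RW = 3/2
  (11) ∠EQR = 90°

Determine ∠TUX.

Step 1: By the law of cosines on triangle UTX: UX² = 2² + 4² − 2·2·4·cos(60°) = 12, so UX = 2·√3.
Step 2: By the inverse law of cosines on triangle TUX: cos(∠TUX) = (2² + (2·√3)² − 4²) / (2·2·2·√3) = 0/13.86 = 0, so ∠TUX = 90°.

Therefore, the measure of angle ∠TUX = 90°.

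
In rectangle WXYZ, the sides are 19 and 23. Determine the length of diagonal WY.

Using the Pythagorean theorem:
d² = 19² + 23² = 361 + 529 = 890
d = sqrt(890)

sqrt(890)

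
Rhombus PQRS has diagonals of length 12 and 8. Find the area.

The diagonals of a rhombus divide it into four right triangles.
Each triangle has legs 12/ 2 = 6 and 8/2 = 4, so each has area (1/2)*6*4 = 12.
Four such triangles give total area = (d1 * d2) / 2 = 48.

48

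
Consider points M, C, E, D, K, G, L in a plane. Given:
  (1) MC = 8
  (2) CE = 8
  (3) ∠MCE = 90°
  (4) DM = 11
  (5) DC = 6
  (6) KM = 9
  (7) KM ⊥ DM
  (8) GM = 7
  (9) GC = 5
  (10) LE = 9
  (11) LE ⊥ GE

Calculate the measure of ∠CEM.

Step 1: By the law of cosines on triangle ECM: EM² = 8² + 8² − 2·8·8·cos(90°) = 128, so EM = 8·√2.
Step 2: By the inverse law of cosines on triangle CEM: cos(∠CEM) = (8² + (8·√2)² − 8²) / (2·8·8·√2) = 128/181.02 = 0.7071, so ∠CEM = 45°.

Therefore, the measure of angle ∠CEM = 45°.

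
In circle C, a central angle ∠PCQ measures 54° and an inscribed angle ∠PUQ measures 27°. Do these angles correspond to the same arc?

By the inscribed angle theorem, if both angles subtend the same arc, the inscribed angle must be half the central angle.
Half of 54° = 27°, which equals the given inscribed angle of 27°.
Therefore, yes, they correspond to the same arc.

Yes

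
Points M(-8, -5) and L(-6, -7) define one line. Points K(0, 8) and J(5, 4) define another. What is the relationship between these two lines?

Slope of line 1: m1 = (-7 - -5)/(-6 - -8) = -2/2 = -1
Slope of line 2: m2 = (4 - 8)/(5 - 0) = -4/5 = -4/5
For parallel lines we need equal slopes: -1 != -4/5.
For perpendicular lines we need m1*m2 = -1: (-1)(-4/5) = 4/5 != -1.
Since neither condition holds, the lines are neither parallel nor perpendicular.

Neither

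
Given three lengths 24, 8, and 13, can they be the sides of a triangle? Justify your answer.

Check the triangle inequality: 8 + 13 = 21 ≤ 24.
Since the sum of two sides does not exceed the third, no triangle can be formed.

No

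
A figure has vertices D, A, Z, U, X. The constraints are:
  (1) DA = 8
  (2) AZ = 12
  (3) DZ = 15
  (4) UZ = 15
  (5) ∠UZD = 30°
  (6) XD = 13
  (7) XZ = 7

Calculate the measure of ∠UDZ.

Step 1: By the law of cosines on triangle DZU: DU² = 15² + 15² − 2·15·15·cos(30°) = 60.29, so DU ≈ 7.76.
Step 2: By the inverse law of cosines on triangle UDZ: cos(∠UDZ) = (7.76² + 15² − 15²) / (2·7.76·15) = 60.29/232.94 = 0.2588, so ∠UDZ = 75°.

Therefore, the measure of angle ∠UDZ = 75°.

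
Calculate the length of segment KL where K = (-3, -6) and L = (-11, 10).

d = sqrt((-11 - -3)^2 + (10 - -6)^2)
d = sqrt(-8^2 + 16^2)
d = sqrt(64 + 256)
d = sqrt(320) = 8*sqrt(5)

8*sqrt(5)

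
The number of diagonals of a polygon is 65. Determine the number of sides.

Using d = n(n - 3)/2, we solve 65 = n(n - 3)/2.
So n(n - 3) = 130.
Testing n = 13: 13 * 10 = 130 = 130. Correct.
The polygon has 13 sides.

13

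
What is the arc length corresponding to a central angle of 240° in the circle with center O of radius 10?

The full circumference is 2πr = 2π(10) = 20*pi.
The arc spans 240° out of 360°, which is a fraction of 2/3.
Arc length = 20*pi × 2/3 = 40*pi/3.

40*pi/3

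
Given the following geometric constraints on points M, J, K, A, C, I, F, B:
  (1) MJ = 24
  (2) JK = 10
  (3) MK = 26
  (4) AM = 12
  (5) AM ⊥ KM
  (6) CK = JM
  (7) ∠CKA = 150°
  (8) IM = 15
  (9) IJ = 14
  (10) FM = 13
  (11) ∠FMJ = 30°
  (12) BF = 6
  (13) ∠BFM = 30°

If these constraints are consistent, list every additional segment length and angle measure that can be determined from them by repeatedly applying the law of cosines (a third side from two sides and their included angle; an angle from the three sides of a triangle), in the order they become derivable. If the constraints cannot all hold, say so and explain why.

The constraints are consistent. Derivable facts, in order:
After 1 step:
- JF ≈ 14.3
- KA ≈ 28.64
- MB ≈ 8.36
- ∠IJM = 35.51°
- ∠IMJ = 32.83°
- ∠JIM = 111.66°
- ∠JKM = 67.38°
- ∠JMK = 22.62°
- ∠KJM = 90°
After 2 steps:
- AC ≈ 50.86
- ∠AKM = 24.78°
- ∠BMF = 21.03°
- ∠FBM = 128.97°
- ∠FJM = 27.03°
- ∠JFM = 122.97°
- ∠KAM = 65.22°
After 3 steps:
- ∠ACK = 16.35°
- ∠CAK = 13.65°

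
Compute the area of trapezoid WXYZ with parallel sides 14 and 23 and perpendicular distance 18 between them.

A trapezoid's area equals the midsegment times the height.
The midsegment is (14 + 23) / 2 = 37/2.
Area = 37/2 * 18 = 333.

333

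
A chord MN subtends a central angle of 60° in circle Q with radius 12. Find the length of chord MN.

Chord = 2(12) sin(30°) = 12

12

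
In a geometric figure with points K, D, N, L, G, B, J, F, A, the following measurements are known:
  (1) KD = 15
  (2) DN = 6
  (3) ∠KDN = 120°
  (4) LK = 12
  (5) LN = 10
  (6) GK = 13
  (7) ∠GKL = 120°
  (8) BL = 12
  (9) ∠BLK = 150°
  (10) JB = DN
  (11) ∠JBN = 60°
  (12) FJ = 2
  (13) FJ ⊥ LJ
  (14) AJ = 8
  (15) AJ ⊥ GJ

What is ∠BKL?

Step 1: By the law of cosines on triangle KLB: KB² = 12² + 12² − 2·12·12·cos(150°) = 537.42, so KB ≈ 23.18.
Step 2: By the inverse law of cosines on triangle BKL: cos(∠BKL) = (23.18² + 12² − 12²) / (2·23.18·12) = 537.42/556.37 = 0.9659, so ∠BKL = 15°.

Therefore, the measure of angle ∠BKL = 15°.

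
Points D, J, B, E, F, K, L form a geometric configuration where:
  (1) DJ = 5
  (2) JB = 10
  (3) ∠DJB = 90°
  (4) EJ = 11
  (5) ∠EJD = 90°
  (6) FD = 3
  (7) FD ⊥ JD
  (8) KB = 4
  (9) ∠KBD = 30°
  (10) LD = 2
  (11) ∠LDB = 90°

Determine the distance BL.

Step 1: By the law of cosines on triangle BJD: BD² = 10² + 5² − 2·10·5·cos(90°) = 125, so BD = 5·√5.
Step 2: By the law of cosines on triangle BDL: BL² = (5·√5)² + 2² − 2·5·√5·2·cos(90°) = 129, so BL = √129.

Therefore, the length of BL = √129.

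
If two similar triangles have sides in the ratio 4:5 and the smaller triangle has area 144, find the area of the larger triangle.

The ratio of areas of similar triangles = (side ratio)^2.
Side ratio = 4:5, so area ratio = 16:25.
Area of the larger triangle / Area of the smaller triangle = 25/16
Area of the larger triangle = 144 * 25/16 = 225

225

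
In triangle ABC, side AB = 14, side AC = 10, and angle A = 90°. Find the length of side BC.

By the law of cosines: BC^2 = AB^2 + AC^2 - 2*AB*AC*cos(A)
BC^2 = 14^2 + 10^2 - 2*14*10*cos(90°)
BC^2 = 196 + 100 - 280*(0)
BC^2 = 296
BC = 2*sqrt(74)

2*sqrt(74)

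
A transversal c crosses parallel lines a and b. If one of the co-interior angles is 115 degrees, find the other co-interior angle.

Co-interior angles (same-side interior) formed by parallel lines and a transversal are supplementary (sum to 180 degrees).
The given angle is 115 degrees.
The co-interior angle = 180 - 115 = 65 degrees.

65 degrees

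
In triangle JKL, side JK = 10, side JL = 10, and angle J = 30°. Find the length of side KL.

When two sides and the included angle are known, the law of cosines gives the third side.
c^2 = a^2 + b^2 - 2ab cos(C) generalizes the Pythagorean theorem to non-right triangles.
Here: KL^2 = 100 + 100 - 200*(sqrt(3)/2) = 200 - 100*sqrt(3)
KL = 10*sqrt(2 - sqrt(3))

10*sqrt(2 - sqrt(3))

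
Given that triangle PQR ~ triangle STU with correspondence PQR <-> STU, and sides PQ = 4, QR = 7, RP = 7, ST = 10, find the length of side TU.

Similar triangles have proportional sides. Setting up the proportion:
ST / PQ = TU / QR
10 / 4 = TU / 7
TU = 7 * 10 / 4 = 35/2.

35/2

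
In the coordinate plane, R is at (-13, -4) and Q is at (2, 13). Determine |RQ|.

The horizontal distance is |2 - -13| = 15 and the vertical distance is |13 - -4| = 17.
By the Pythagorean theorem, d = sqrt(15^2 + 17^2) = sqrt(514).

sqrt(514)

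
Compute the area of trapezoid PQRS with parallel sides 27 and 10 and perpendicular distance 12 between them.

Area = (27 + 10) * 12 / 2 = 444 / 2 = 222

222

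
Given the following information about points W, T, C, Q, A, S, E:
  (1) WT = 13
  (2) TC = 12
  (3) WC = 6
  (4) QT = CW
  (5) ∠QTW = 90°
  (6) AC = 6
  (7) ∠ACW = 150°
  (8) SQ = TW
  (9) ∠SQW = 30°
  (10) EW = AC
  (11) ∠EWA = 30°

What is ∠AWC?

Step 1: By the law of cosines on triangle WCA: WA² = 6² + 6² − 2·6·6·cos(150°) = 134.35, so WA ≈ 11.59.
Step 2: By the inverse law of cosines on triangle AWC: cos(∠AWC) = (11.59² + 6² − 6²) / (2·11.59·6) = 134.35/139.09 = 0.9659, so ∠AWC = 15°.

Therefore, the measure of angle ∠AWC = 15°.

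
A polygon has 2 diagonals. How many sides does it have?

Using d = n(n - 3)/2, we solve 2 = n(n - 3)/2.
So n(n - 3) = 4.
Testing n = 4: 4 * 1 = 4 = 4. Correct.
The polygon has 4 sides.

4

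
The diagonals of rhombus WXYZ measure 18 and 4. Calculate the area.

Area of a rhombus = (d1 * d2) / 2
Area = (18 * 4) / 2
Area = 72 / 2
Area = 36

36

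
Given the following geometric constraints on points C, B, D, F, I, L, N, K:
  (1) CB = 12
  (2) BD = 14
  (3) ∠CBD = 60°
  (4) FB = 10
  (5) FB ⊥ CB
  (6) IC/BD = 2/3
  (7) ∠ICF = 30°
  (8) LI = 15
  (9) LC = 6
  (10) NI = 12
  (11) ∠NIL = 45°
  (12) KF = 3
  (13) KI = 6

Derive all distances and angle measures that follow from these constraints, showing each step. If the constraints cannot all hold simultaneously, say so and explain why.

The constraints are consistent.

From the given relations:
  IC = 2/3·BD = 2/3·14 ≈ 9.33

Step 1: From CB = 12, BD = 14, and ∠CBD = 60°, by the law of cosines:
  CD² = CB² + BD² - 2·CB·BD·cos(60°) = 144 + 196 - 168 = 172
  CD = 2·√43

Step 2: From CB = 12, BF = 10, and ∠CBF = 90°, by the law of cosines:
  CF² = CB² + BF² - 2·CB·BF·cos(90°) = 144 + 100 - 0 = 244
  CF = 2·√61

Step 3: From LI = 15, IN = 12, and ∠LIN = 45°, by the law of cosines:
  LN² = LI² + IN² - 2·LI·IN·cos(45°) = 225 + 144 - 254.6 = 114.4
  LN ≈ 10.7

Step 4: From CI = 9.33, CL = 6, IL = 15, by the inverse law of cosines:
  cos(∠ICL) = (CI² + CL² - IL²) / (2·CI·CL)
  ∠ICL = 155.47°

Step 5: From IC = 9.33, IL = 15, CL = 6, by the inverse law of cosines:
  cos(∠CIL) = (IC² + IL² - CL²) / (2·IC·IL)
  ∠CIL = 9.56°

Step 6: From LC = 6, LI = 15, CI = 9.33, by the inverse law of cosines:
  cos(∠CLI) = (LC² + LI² - CI²) / (2·LC·LI)
  ∠CLI = 14.97°

Step 7: From FC = 2·√61, CI = 9.33, and ∠FCI = 30°, by the law of cosines:
  FI² = FC² + CI² - 2·FC·CI·cos(30°) = 244 + 87.11 - 252.5 = 78.59
  FI ≈ 8.87

Step 8: From CB = 12, CD = 2·√43, BD = 14, by the inverse law of cosines:
  cos(∠BCD) = (CB² + CD² - BD²) / (2·CB·CD)
  ∠BCD = 67.59°

Step 9: From CB = 12, CF = 2·√61, BF = 10, by the inverse law of cosines:
  cos(∠BCF) = (CB² + CF² - BF²) / (2·CB·CF)
  ∠BCF = 39.81°

Step 10: From DB = 14, DC = 2·√43, BC = 12, by the inverse law of cosines:
  cos(∠BDC) = (DB² + DC² - BC²) / (2·DB·DC)
  ∠BDC = 52.41°

Step 11: From FB = 10, FC = 2·√61, BC = 12, by the inverse law of cosines:
  cos(∠BFC) = (FB² + FC² - BC²) / (2·FB·FC)
  ∠BFC = 50.19°

Step 12: From LI = 15, LN = 10.7, IN = 12, by the inverse law of cosines:
  cos(∠ILN) = (LI² + LN² - IN²) / (2·LI·LN)
  ∠ILN = 52.48°

Step 13: From NI = 12, NL = 10.7, IL = 15, by the inverse law of cosines:
  cos(∠INL) = (NI² + NL² - IL²) / (2·NI·NL)
  ∠INL = 82.52°

Step 14: From FC = 2·√61, FI = 8.87, CI = 9.33, by the inverse law of cosines:
  cos(∠CFI) = (FC² + FI² - CI²) / (2·FC·FI)
  ∠CFI = 31.76°

Step 15: From FI = 8.87, FK = 3, IK = 6, by the inverse law of cosines:
  cos(∠IFK) = (FI² + FK² - IK²) / (2·FI·FK)
  ∠IFK = 14.08°

Step 16: From IC = 9.33, IF = 8.87, CF = 2·√61, by the inverse law of cosines:
  cos(∠CIF) = (IC² + IF² - CF²) / (2·IC·IF)
  ∠CIF = 118.24°

Step 17: From IF = 8.87, IK = 6, FK = 3, by the inverse law of cosines:
  cos(∠FIK) = (IF² + IK² - FK²) / (2·IF·IK)
  ∠FIK = 6.99°

Step 18: From KF = 3, KI = 6, FI = 8.87, by the inverse law of cosines:
  cos(∠FKI) = (KF² + KI² - FI²) / (2·KF·KI)
  ∠FKI = 158.93°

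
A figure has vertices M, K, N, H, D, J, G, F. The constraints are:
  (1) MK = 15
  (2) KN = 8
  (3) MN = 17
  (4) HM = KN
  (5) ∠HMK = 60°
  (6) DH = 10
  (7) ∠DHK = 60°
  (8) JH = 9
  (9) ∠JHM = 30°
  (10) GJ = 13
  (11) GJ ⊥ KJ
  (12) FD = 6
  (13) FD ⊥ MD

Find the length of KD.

From the given relations: HM = KN = 8.
Step 1: By the law of cosines on triangle HMK: HK² = 8² + 15² − 2·8·15·cos(60°) = 169, so HK = 13.
Step 2: By the law of cosines on triangle KHD: KD² = 13² + 10² − 2·13·10·cos(60°) = 139, so KD = √139.

Therefore, the length of KD = √139.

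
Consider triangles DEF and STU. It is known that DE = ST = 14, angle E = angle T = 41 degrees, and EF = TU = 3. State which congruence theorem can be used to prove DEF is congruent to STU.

The given information matches SAS: Two pairs of corresponding sides and the included angle are equal (Side-Angle-Side).

SAS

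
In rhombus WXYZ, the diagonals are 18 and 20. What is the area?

Area of a rhombus = (d1 * d2) / 2
Area = (18 * 20) / 2
Area = 360 / 2
Area = 180

180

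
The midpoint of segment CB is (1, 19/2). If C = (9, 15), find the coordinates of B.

Using the midpoint formula: M = ((x1 + x2)/2, (y1 + y2)/2)
We know M = (1, 19/2) and C = (9, 15)
For x: 1 = (9 + x2)/2, so x2 = 2*1 - 9 = -7
For y: 19/2 = (15 + y2)/2, so y2 = 2*19/2 - 15 = 4
B = (-7, 4)

(-7, 4)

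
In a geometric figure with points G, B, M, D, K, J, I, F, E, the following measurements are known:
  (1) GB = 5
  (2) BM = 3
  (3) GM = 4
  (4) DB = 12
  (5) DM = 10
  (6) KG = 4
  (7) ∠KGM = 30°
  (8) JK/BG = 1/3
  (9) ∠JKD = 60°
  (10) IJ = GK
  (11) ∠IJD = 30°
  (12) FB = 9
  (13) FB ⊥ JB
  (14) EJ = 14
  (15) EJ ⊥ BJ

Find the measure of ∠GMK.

Step 1: By the law of cosines on triangle MGK: MK² = 4² + 4² − 2·4·4·cos(30°) = 4.29, so MK ≈ 2.07.
Step 2: By the inverse law of cosines on triangle GMK: cos(∠GMK) = (4² + 2.07² − 4²) / (2·4·2.07) = 4.29/16.56 = 0.2588, so ∠GMK = 75°.

Therefore, the measure of angle ∠GMK = 75°.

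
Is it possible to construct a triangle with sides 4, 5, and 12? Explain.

The longest side is 12. The other two sides sum to 4 + 5 = 9.
Since 9 ≤ 12, the two shorter sides cannot reach around to close the triangle.

No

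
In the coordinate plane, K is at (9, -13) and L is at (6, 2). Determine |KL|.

d = sqrt((6 - 9)^2 + (2 - -13)^2)
d = sqrt(-3^2 + 15^2)
d = sqrt(9 + 225)
d = sqrt(234) = 3*sqrt(26)

3*sqrt(26)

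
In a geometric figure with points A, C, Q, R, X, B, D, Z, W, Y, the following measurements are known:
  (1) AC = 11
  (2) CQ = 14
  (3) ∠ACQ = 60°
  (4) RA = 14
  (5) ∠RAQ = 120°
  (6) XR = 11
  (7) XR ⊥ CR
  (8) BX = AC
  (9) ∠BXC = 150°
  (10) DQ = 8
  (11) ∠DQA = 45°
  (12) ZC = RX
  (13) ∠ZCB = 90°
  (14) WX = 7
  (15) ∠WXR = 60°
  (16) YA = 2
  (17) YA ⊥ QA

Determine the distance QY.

Step 1: By the law of cosines on triangle QCA: QA² = 14² + 11² − 2·14·11·cos(60°) = 163, so QA = √163.
Step 2: By the law of cosines on triangle QAY: QY² = √163² + 2² − 2·√163·2·cos(90°) = 167, so QY = √167.

Therefore, the length of QY = √167.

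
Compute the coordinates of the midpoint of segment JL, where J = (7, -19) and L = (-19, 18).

M = ((x₁ + x₂)/2, (y₁ + y₂)/2)
= ((7 + -19)/2, (-19 + 18)/2)
= (-12/2, -1/2) = (-6, -1/2)

(-6, -1/2)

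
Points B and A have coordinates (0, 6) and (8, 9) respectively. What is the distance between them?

d = sqrt((8 - 0)^2 + (9 - 6)^2)
d = sqrt(8^2 + 3^2)
d = sqrt(64 + 9)
d = sqrt(73)

sqrt(73)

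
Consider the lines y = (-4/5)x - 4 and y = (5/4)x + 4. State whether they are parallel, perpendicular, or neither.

Slope of line 1: m1 = -4/5
Slope of line 2: m2 = 5/4
m1 * m2 = (-4/5) * (5/4) = -1 = -1, so the lines are perpendicular.

Perpendicular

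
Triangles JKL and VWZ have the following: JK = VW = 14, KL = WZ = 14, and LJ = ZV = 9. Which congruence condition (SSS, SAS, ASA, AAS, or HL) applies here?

The given information matches SSS: All three pairs of corresponding sides are equal (Side-Side-Side).

SSS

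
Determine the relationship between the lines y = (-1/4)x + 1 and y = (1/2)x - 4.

Slope of line 1: m1 = -1/4
Slope of line 2: m2 = 1/2
m1 != m2 (-1/4 != 1/2), so not parallel.
m1 * m2 = (-1/4) * (1/2) = -1/8 != -1, so not perpendicular.
The lines are neither parallel nor perpendicular.

Neither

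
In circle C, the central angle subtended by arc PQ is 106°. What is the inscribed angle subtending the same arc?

By the inscribed angle theorem, the inscribed angle is half the central angle.
Inscribed angle = 106° / 2 = 53°

53°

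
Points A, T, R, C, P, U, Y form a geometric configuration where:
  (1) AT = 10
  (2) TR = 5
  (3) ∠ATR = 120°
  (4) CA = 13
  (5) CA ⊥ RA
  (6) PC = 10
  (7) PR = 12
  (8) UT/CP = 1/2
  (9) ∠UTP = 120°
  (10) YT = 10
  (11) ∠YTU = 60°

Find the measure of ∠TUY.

From the given relations: UT = 1/2·CP = 1/2·10 = 5.
Step 1: By the law of cosines on triangle UTY: UY² = 5² + 10² − 2·5·10·cos(60°) = 75, so UY = 5·√3.
Step 2: By the inverse law of cosines on triangle TUY: cos(∠TUY) = (5² + (5·√3)² − 10²) / (2·5·5·√3) = 0/86.6 = 0, so ∠TUY = 90°.

Therefore, the measure of angle ∠TUY = 90°.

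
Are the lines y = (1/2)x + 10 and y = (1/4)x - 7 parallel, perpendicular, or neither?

Slope of line 1: m1 = 1/2
Slope of line 2: m2 = 1/4
For parallel lines we need equal slopes: 1/2 != 1/4.
For perpendicular lines we need m1*m2 = -1: (1/2)(1/4) = 1/8 != -1.
Since neither condition holds, the lines are neither parallel nor perpendicular.

Neither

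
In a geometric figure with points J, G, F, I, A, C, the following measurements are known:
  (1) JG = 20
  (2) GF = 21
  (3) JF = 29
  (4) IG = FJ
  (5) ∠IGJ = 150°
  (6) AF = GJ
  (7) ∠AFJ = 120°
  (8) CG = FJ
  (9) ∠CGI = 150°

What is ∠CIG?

From the given relations: IG = FJ = 29; CG = FJ = 29.
Step 1: By the law of cosines on triangle IGC: IC² = 29² + 29² − 2·29·29·cos(150°) = 3138.65, so IC ≈ 56.02.
Step 2: By the inverse law of cosines on triangle CIG: cos(∠CIG) = (56.02² + 29² − 29²) / (2·56.02·29) = 3138.65/3249.37 = 0.9659, so ∠CIG = 15°.

Therefore, the measure of angle ∠CIG = 15°.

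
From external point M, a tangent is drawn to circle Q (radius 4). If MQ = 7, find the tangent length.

Let T be the point of tangency. Then QT ⊥ MT (radius ⊥ tangent).
In right triangle QTM: QM² = QT² + MT²
7² = 4² + MT²
MT² = 33, MT = sqrt(33)

sqrt(33)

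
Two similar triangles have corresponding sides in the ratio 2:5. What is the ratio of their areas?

Area ratio = (side ratio)^2 = (2/5)^2 = 4:25.

4:25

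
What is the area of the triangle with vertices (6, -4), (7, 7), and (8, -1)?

Using the Shoelace formula for a triangle:
Area = (1/2)|x0(y1 - y2) + x1(y2 - y0) + x2(y0 - y1)|
Area = (1/2)|6(7 - -1) + 7(-1 - -4) + 8(-4 - 7)|
Area = (1/2)|48 + 21 + -88|
Area = (1/2)|-19|
Area = (1/2)(19)
Area = 19/2

19/2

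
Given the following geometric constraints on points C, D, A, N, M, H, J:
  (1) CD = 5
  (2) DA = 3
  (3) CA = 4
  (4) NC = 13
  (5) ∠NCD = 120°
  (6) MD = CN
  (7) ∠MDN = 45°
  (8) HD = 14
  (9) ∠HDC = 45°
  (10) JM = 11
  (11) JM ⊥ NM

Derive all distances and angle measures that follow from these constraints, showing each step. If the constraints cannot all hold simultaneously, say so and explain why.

The constraints are consistent.

From the given relations:
  MD = CN = 13

Step 1: From CD = 5, DH = 14, and ∠CDH = 45°, by the law of cosines:
  CH² = CD² + DH² - 2·CD·DH·cos(45°) = 25 + 196 - 98.99 = 122
  CH ≈ 11.05

Step 2: From DC = 5, CN = 13, and ∠DCN = 120°, by the law of cosines:
  DN² = DC² + CN² - 2·DC·CN·cos(120°) = 25 + 169 + 65 = 259
  DN ≈ 16.09

Step 3: From CA = 4, CD = 5, AD = 3, by the inverse law of cosines:
  cos(∠ACD) = (CA² + CD² - AD²) / (2·CA·CD)
  ∠ACD = 36.87°

Step 4: From DA = 3, DC = 5, AC = 4, by the inverse law of cosines:
  cos(∠ADC) = (DA² + DC² - AC²) / (2·DA·DC)
  ∠ADC = 53.13°

Step 5: From AC = 4, AD = 3, CD = 5, by the inverse law of cosines:
  cos(∠CAD) = (AC² + AD² - CD²) / (2·AC·AD)
  ∠CAD = 90°

Step 6: From ND = 16.09, DM = 13, and ∠NDM = 45°, by the law of cosines:
  NM² = ND² + DM² - 2·ND·DM·cos(45°) = 259 + 169 - 295.9 = 132.1
  NM ≈ 11.49

Step 7: From CD = 5, CH = 11.05, DH = 14, by the inverse law of cosines:
  cos(∠DCH) = (CD² + CH² - DH²) / (2·CD·CH)
  ∠DCH = 116.33°

Step 8: From DC = 5, DN = 16.09, CN = 13, by the inverse law of cosines:
  cos(∠CDN) = (DC² + DN² - CN²) / (2·DC·DN)
  ∠CDN = 44.39°

Step 9: From NC = 13, ND = 16.09, CD = 5, by the inverse law of cosines:
  cos(∠CND) = (NC² + ND² - CD²) / (2·NC·ND)
  ∠CND = 15.61°

Step 10: From HC = 11.05, HD = 14, CD = 5, by the inverse law of cosines:
  cos(∠CHD) = (HC² + HD² - CD²) / (2·HC·HD)
  ∠CHD = 18.67°

Step 11: From NM = 11.49, MJ = 11, and ∠NMJ = 90°, by the law of cosines:
  NJ² = NM² + MJ² - 2·NM·MJ·cos(90°) = 132.1 + 121 - 0 = 253.1
  NJ ≈ 15.91

Step 12: From ND = 16.09, NM = 11.49, DM = 13, by the inverse law of cosines:
  cos(∠DNM) = (ND² + NM² - DM²) / (2·ND·NM)
  ∠DNM = 53.1°

Step 13: From MD = 13, MN = 11.49, DN = 16.09, by the inverse law of cosines:
  cos(∠DMN) = (MD² + MN² - DN²) / (2·MD·MN)
  ∠DMN = 81.9°

Step 14: From NJ = 15.91, NM = 11.49, JM = 11, by the inverse law of cosines:
  cos(∠JNM) = (NJ² + NM² - JM²) / (2·NJ·NM)
  ∠JNM = 43.74°

Step 15: From JM = 11, JN = 15.91, MN = 11.49, by the inverse law of cosines:
  cos(∠MJN) = (JM² + JN² - MN²) / (2·JM·JN)
  ∠MJN = 46.26°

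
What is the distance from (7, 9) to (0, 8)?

The horizontal distance is |0 - 7| = 7 and the vertical distance is |8 - 9| = 1.
By the Pythagorean theorem, d = sqrt(7^2 + 1^2) = sqrt(50) = 5*sqrt(2).

5*sqrt(2)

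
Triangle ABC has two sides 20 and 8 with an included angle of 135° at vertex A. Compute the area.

Area = (1/2)(20)(8) sin(135°) = (1/2)(20)(8)(sqrt(2)/2) = 40*sqrt(2)

40*sqrt(2)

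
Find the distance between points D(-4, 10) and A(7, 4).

d = sqrt((11)^2 + (-6)^2) = sqrt(157)

sqrt(157)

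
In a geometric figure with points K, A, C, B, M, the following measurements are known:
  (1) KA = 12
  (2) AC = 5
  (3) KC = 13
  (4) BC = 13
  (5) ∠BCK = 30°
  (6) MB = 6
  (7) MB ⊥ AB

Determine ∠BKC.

Step 1: By the law of cosines on triangle KCB: KB² = 13² + 13² − 2·13·13·cos(30°) = 45.28, so KB ≈ 6.73.
Step 2: By the inverse law of cosines on triangle BKC: cos(∠BKC) = (6.73² + 13² − 13²) / (2·6.73·13) = 45.28/174.96 = 0.2588, so ∠BKC = 75°.

Therefore, the measure of angle ∠BKC = 75°.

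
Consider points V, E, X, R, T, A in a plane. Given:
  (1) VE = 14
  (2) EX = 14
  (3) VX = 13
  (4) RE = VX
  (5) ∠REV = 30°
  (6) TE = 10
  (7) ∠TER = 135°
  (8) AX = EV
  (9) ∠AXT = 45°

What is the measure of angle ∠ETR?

From the given relations: RE = VX = 13.
Step 1: By the law of cosines on triangle TER: TR² = 10² + 13² − 2·10·13·cos(135°) = 452.85, so TR ≈ 21.28.
Step 2: By the inverse law of cosines on triangle ETR: cos(∠ETR) = (10² + 21.28² − 13²) / (2·10·21.28) = 383.85/425.6 = 0.9019, so ∠ETR = 25.59°.

Therefore, the measure of angle ∠ETR = 25.59°.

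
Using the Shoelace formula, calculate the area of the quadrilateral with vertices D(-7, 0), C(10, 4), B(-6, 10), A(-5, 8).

Shoelace: sum of cross terms = 154, Area = (1/2)|154| = 77

77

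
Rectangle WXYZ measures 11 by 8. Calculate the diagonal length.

Using the Pythagorean theorem:
d² = 11² + 8² = 121 + 64 = 185
d = sqrt(185)

sqrt(185)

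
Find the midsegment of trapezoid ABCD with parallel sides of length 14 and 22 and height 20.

The midsegment of a trapezoid = (base1 + base2) / 2
midsegment = (14 + 22) / 2
midsegment = 36 / 2
midsegment = 18

18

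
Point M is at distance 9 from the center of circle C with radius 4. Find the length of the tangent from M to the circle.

Let T be the point of tangency. Then CT ⊥ MT (radius ⊥ tangent).
In right triangle CTM: CM² = CT² + MT²
9² = 4² + MT²
MT² = 65, MT = sqrt(65)

sqrt(65)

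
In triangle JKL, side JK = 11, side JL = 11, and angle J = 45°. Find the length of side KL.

Law of cosines: KL^2 = 11^2 + 11^2 - 2(11)(11)cos(45°) = 242 - 121*sqrt(2), so KL = 11*sqrt(2 - sqrt(2)).

11*sqrt(2 - sqrt(2))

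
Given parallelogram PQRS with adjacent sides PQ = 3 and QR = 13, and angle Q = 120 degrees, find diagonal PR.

The diagonal of a parallelogram can be found by treating two adjacent sides and the diagonal as a triangle.
Applying the law of cosines with sides 3, 13 and included angle 120°:
d^2 = 9 + 169 - 78*cos(120°) = 217
d = sqrt(217)

sqrt(217)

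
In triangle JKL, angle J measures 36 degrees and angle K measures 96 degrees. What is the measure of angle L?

The interior angles sum to 180°: angle L = 180 - 36 - 96 = 48°.
The triangle is obtuse (angles 36°, 96°, 48°).

48 degrees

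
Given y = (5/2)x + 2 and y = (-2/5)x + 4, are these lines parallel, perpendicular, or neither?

Slope of line 1: m1 = 5/2
Slope of line 2: m2 = -2/5
m1 * m2 = -1, so perpendicular.

Perpendicular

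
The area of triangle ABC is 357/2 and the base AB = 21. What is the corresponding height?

Rearranging the area formula Area = (1/2) * base * height:
height = 2 * Area / base = 2 * 357/2 / 21 = 17.

17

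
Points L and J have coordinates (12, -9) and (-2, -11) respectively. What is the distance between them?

d = sqrt((-2 - 12)^2 + (-11 - -9)^2)
d = sqrt(-14^2 + -2^2)
d = sqrt(196 + 4)
d = sqrt(200) = 10*sqrt(2)

10*sqrt(2)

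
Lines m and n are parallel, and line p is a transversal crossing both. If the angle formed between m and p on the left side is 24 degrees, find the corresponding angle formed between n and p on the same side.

Corresponding angles formed by parallel lines and a transversal are equal.
The given angle is 24 degrees.
The corresponding angle = 24 degrees.

24 degrees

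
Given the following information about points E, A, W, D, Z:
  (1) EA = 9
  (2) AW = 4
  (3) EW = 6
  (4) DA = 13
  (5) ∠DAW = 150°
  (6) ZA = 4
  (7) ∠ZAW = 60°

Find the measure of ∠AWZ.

Step 1: By the law of cosines on triangle WAZ: WZ² = 4² + 4² − 2·4·4·cos(60°) = 16, so WZ = 4.
Step 2: By the inverse law of cosines on triangle AWZ: cos(∠AWZ) = (4² + 4² − 4²) / (2·4·4) = 16/32 = 0.5, so ∠AWZ = 60°.

Therefore, the measure of angle ∠AWZ = 60°.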